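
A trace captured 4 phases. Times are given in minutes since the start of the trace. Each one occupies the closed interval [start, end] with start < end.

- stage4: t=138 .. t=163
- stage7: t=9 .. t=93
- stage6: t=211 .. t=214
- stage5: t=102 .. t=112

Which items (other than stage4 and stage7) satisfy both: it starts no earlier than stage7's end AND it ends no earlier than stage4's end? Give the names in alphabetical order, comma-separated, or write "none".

stage6

Conditions: its start is no earlier than stage7's end (X.start >= t=93) AND its end is no earlier than stage4's end (X.end >= t=163).
stage5: start t=102 >= t=93? ✓; end t=112 >= t=163? ✗ → no.
stage6: start t=211 >= t=93? ✓; end t=214 >= t=163? ✓ → yes.
Result: stage6.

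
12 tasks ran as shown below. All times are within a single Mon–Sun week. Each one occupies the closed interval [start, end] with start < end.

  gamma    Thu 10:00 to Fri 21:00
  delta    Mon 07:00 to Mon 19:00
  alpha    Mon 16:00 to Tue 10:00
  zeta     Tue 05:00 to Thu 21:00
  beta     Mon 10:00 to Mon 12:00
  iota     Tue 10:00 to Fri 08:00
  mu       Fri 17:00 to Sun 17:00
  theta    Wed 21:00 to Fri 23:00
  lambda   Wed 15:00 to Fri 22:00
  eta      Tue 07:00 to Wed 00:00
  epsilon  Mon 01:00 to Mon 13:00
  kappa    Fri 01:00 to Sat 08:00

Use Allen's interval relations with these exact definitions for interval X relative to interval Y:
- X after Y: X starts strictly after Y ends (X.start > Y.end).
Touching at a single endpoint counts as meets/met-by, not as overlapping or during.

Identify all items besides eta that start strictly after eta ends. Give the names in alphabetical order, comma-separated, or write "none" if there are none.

gamma, kappa, lambda, mu, theta

Target eta = [Tue 07:00, Wed 00:00].
alpha [Mon 16:00, Tue 10:00] → overlaps → no.
beta [Mon 10:00, Mon 12:00] → before → no.
delta [Mon 07:00, Mon 19:00] → before → no.
epsilon [Mon 01:00, Mon 13:00] → before → no.
gamma [Thu 10:00, Fri 21:00] → after → yes.
iota [Tue 10:00, Fri 08:00] → overlapped-by → no.
kappa [Fri 01:00, Sat 08:00] → after → yes.
lambda [Wed 15:00, Fri 22:00] → after → yes.
mu [Fri 17:00, Sun 17:00] → after → yes.
theta [Wed 21:00, Fri 23:00] → after → yes.
zeta [Tue 05:00, Thu 21:00] → contains → no.
Result: gamma, kappa, lambda, mu, theta.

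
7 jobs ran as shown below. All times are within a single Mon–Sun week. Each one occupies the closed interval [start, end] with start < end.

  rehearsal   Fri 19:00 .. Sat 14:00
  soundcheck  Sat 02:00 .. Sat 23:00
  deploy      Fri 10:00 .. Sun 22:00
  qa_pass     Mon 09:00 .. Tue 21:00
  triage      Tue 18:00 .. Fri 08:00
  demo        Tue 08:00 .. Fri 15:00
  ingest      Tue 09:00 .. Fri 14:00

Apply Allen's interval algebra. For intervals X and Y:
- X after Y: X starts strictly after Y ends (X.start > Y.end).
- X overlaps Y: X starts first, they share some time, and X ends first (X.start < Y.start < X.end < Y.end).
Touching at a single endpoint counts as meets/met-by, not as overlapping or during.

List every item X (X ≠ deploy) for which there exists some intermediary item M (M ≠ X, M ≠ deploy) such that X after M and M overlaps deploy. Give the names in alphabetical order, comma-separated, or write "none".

rehearsal, soundcheck

Target deploy = [Fri 10:00, Sun 22:00].
Intermediaries M with M overlaps deploy: demo, ingest.
Via demo — items with X after demo: rehearsal, soundcheck.
Via ingest — items with X after ingest: rehearsal, soundcheck.
Union: rehearsal, soundcheck.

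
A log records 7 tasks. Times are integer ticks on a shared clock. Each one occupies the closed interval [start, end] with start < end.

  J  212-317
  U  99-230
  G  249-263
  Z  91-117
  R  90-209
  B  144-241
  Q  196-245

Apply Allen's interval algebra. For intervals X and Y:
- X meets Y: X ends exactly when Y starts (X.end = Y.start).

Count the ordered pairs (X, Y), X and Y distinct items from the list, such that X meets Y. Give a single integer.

Checking all 42 ordered pairs for relation 'meets'; matching pairs in alphabetical order:
No pair satisfies it.
Count: 0.

0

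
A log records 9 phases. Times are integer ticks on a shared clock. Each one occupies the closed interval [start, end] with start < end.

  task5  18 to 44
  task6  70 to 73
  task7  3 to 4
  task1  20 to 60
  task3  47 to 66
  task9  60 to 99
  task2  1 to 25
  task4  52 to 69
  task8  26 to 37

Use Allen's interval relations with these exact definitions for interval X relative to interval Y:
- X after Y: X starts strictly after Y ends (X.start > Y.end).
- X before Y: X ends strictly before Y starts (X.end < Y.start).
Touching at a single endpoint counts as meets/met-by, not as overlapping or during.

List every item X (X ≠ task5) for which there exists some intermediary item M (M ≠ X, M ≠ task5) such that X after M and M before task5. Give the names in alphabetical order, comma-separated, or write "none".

Target task5 = [18, 44].
Intermediaries M with M before task5: task7.
Via task7 — items with X after task7: task1, task3, task4, task6, task8, task9.
Union: task1, task3, task4, task6, task8, task9.

task1, task3, task4, task6, task8, task9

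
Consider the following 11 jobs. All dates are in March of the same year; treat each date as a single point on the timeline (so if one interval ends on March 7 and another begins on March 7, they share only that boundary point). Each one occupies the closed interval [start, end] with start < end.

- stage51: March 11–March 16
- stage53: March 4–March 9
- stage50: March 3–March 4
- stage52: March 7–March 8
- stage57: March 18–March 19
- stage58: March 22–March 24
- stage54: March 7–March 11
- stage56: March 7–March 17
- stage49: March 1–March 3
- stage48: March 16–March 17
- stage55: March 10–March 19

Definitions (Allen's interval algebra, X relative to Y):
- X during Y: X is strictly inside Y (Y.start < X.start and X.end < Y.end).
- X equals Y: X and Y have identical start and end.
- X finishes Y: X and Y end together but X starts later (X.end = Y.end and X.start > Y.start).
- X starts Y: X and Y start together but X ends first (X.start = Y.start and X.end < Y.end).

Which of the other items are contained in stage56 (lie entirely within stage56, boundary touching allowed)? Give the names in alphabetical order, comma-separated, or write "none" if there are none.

Target stage56 = [March 7, March 17].
stage48 [March 16, March 17] → finishes → yes.
stage49 [March 1, March 3] → before → no.
stage50 [March 3, March 4] → before → no.
stage51 [March 11, March 16] → during → yes.
stage52 [March 7, March 8] → starts → yes.
stage53 [March 4, March 9] → overlaps → no.
stage54 [March 7, March 11] → starts → yes.
stage55 [March 10, March 19] → overlapped-by → no.
stage57 [March 18, March 19] → after → no.
stage58 [March 22, March 24] → after → no.
Result: stage48, stage51, stage52, stage54.

stage48, stage51, stage52, stage54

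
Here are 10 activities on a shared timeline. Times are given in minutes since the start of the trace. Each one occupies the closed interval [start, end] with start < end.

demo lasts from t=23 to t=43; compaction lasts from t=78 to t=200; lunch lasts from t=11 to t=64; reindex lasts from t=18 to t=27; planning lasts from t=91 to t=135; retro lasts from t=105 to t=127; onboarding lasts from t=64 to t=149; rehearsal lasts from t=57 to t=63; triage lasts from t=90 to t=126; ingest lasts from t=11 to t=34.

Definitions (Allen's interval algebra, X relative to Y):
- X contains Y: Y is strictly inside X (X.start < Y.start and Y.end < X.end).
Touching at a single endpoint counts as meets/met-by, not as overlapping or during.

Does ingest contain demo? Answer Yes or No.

No

ingest = [t=11, t=34], demo = [t=23, t=43].
Actual relation of ingest to demo: overlaps.
Asked whether 'contains' holds → No.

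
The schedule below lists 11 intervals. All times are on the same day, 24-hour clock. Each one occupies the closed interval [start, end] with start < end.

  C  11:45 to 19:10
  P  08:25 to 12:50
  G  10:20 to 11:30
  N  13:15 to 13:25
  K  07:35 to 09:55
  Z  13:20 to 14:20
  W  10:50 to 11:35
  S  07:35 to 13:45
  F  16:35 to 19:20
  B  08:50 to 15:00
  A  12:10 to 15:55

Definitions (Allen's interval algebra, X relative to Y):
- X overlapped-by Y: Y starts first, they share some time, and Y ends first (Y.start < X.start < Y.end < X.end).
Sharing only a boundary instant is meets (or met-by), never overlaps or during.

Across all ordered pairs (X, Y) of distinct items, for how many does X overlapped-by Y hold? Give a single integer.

Checking all 110 ordered pairs for relation 'overlapped-by'; matching pairs in alphabetical order:
(A, B): A overlapped-by B ✓
(A, P): A overlapped-by P ✓
(A, S): A overlapped-by S ✓
(B, K): B overlapped-by K ✓
(B, P): B overlapped-by P ✓
(B, S): B overlapped-by S ✓
(C, B): C overlapped-by B ✓
(C, P): C overlapped-by P ✓
(C, S): C overlapped-by S ✓
(F, C): F overlapped-by C ✓
(P, K): P overlapped-by K ✓
(W, G): W overlapped-by G ✓
(Z, N): Z overlapped-by N ✓
(Z, S): Z overlapped-by S ✓
Count: 14.

14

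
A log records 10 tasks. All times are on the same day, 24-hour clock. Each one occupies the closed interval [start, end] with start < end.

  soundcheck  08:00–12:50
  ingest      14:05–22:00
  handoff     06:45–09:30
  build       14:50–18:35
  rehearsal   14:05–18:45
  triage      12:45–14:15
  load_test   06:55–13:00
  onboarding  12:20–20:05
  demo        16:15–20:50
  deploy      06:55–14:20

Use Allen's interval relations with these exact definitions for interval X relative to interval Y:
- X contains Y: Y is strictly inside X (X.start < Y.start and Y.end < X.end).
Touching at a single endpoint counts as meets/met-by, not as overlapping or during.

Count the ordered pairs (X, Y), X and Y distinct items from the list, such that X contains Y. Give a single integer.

9

Checking all 90 ordered pairs for relation 'contains'; matching pairs in alphabetical order:
(deploy, soundcheck): deploy contains soundcheck ✓
(deploy, triage): deploy contains triage ✓
(ingest, build): ingest contains build ✓
(ingest, demo): ingest contains demo ✓
(load_test, soundcheck): load_test contains soundcheck ✓
(onboarding, build): onboarding contains build ✓
(onboarding, rehearsal): onboarding contains rehearsal ✓
(onboarding, triage): onboarding contains triage ✓
(rehearsal, build): rehearsal contains build ✓
Count: 9.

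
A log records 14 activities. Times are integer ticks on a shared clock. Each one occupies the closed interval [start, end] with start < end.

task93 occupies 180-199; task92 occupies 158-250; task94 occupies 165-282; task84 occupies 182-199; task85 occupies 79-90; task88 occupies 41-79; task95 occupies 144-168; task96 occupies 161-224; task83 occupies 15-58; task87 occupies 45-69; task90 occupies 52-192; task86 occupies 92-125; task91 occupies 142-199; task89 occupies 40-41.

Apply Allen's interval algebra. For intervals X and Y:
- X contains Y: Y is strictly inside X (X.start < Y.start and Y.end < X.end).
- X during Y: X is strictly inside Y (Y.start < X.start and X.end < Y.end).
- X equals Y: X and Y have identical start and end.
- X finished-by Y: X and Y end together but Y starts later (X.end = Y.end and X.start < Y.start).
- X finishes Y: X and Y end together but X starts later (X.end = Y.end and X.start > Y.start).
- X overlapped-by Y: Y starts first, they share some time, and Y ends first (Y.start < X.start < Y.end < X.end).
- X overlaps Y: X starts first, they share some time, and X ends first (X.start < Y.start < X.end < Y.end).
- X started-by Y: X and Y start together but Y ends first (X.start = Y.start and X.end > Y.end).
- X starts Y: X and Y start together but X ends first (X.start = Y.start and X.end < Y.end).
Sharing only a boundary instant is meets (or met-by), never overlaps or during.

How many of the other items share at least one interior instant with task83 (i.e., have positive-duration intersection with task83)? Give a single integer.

4

Target task83 = [15, 58].
task84 [182, 199] → after → no.
task85 [79, 90] → after → no.
task86 [92, 125] → after → no.
task87 [45, 69] → overlapped-by → counts.
task88 [41, 79] → overlapped-by → counts.
task89 [40, 41] → during → counts.
task90 [52, 192] → overlapped-by → counts.
task91 [142, 199] → after → no.
task92 [158, 250] → after → no.
task93 [180, 199] → after → no.
task94 [165, 282] → after → no.
task95 [144, 168] → after → no.
task96 [161, 224] → after → no.
Total: 4.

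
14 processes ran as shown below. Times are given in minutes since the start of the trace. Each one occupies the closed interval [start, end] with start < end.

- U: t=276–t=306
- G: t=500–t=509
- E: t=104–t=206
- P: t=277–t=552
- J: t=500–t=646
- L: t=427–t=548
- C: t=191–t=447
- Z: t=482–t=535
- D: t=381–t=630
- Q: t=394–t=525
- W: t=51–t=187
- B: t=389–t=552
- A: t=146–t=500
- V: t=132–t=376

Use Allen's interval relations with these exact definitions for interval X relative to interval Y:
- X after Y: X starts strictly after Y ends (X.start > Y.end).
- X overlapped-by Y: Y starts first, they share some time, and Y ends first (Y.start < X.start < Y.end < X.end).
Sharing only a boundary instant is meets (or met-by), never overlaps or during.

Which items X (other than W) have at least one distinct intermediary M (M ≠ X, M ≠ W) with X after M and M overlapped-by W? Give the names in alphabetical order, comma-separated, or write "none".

Target W = [t=51, t=187].
Intermediaries M with M overlapped-by W: A, E, V.
Via A — items with X after A: none.
Via E — items with X after E: B, D, G, J, L, P, Q, U, Z.
Via V — items with X after V: B, D, G, J, L, Q, Z.
Union: B, D, G, J, L, P, Q, U, Z.

B, D, G, J, L, P, Q, U, Z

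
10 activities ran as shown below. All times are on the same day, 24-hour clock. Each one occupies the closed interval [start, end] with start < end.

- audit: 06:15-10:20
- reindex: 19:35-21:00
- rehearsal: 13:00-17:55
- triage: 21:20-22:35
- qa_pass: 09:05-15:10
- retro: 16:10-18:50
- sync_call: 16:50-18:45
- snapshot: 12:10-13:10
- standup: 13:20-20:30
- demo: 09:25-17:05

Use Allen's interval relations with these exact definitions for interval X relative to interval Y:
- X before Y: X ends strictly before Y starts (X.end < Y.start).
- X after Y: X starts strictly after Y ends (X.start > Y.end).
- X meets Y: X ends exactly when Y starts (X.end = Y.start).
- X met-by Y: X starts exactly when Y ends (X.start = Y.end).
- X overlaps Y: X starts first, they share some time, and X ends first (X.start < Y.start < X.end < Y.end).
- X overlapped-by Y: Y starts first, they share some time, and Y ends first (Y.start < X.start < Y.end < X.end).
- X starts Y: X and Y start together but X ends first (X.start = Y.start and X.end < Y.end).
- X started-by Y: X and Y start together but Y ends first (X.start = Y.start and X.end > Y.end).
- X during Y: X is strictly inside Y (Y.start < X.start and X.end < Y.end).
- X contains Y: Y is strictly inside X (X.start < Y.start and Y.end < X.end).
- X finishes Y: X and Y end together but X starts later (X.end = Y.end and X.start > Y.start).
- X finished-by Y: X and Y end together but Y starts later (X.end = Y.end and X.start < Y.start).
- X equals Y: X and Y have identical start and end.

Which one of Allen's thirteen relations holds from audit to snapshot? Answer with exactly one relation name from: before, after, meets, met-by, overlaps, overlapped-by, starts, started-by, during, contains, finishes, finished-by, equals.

audit = [06:15, 10:20]; snapshot = [12:10, 13:10].
Compare endpoints: audit.start < snapshot.start, audit.start < snapshot.end, audit.end < snapshot.start, audit.end < snapshot.end.
That pattern is 'before'.

before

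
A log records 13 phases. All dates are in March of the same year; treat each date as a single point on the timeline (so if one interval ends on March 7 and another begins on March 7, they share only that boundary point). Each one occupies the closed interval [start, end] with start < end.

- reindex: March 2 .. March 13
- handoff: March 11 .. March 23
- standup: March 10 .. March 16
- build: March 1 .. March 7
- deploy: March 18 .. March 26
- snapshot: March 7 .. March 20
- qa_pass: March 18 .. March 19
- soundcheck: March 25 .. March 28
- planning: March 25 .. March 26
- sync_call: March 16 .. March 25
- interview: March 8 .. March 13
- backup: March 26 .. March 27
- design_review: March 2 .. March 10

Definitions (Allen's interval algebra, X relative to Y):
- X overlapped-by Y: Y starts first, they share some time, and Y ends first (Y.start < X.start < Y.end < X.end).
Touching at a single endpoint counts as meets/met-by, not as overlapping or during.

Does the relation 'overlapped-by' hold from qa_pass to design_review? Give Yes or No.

No

qa_pass = [March 18, March 19], design_review = [March 2, March 10].
Actual relation of qa_pass to design_review: after.
Asked whether 'overlapped-by' holds → No.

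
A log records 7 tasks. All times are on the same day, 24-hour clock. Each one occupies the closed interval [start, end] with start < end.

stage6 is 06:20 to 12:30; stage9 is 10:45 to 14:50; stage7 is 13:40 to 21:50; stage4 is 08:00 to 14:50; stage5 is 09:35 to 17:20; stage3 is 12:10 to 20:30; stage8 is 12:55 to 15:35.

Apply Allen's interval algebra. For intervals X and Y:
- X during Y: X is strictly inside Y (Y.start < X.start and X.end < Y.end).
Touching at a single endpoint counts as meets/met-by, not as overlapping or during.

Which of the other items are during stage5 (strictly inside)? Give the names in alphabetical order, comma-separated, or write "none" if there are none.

Target stage5 = [09:35, 17:20].
stage3 [12:10, 20:30] → overlapped-by → no.
stage4 [08:00, 14:50] → overlaps → no.
stage6 [06:20, 12:30] → overlaps → no.
stage7 [13:40, 21:50] → overlapped-by → no.
stage8 [12:55, 15:35] → during → yes.
stage9 [10:45, 14:50] → during → yes.
Result: stage8, stage9.

stage8, stage9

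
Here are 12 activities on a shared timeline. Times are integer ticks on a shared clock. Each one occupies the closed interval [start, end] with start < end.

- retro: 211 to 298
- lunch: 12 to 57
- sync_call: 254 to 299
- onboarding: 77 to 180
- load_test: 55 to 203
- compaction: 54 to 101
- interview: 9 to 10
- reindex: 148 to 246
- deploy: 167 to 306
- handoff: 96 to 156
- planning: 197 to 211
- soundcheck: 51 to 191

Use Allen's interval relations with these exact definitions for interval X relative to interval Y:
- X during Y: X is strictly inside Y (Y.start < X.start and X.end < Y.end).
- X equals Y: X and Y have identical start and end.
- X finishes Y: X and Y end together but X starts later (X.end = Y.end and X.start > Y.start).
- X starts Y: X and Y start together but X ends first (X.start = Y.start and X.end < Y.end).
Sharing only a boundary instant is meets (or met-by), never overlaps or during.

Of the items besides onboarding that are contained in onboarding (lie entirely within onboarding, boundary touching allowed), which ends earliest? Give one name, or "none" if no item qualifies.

Target onboarding = [77, 180].
compaction [54, 101] → overlaps → excluded.
deploy [167, 306] → overlapped-by → excluded.
handoff [96, 156] → during → candidate.
interview [9, 10] → before → excluded.
load_test [55, 203] → contains → excluded.
lunch [12, 57] → before → excluded.
planning [197, 211] → after → excluded.
reindex [148, 246] → overlapped-by → excluded.
retro [211, 298] → after → excluded.
soundcheck [51, 191] → contains → excluded.
sync_call [254, 299] → after → excluded.
Among candidates, earliest end is 156 → handoff.

handoff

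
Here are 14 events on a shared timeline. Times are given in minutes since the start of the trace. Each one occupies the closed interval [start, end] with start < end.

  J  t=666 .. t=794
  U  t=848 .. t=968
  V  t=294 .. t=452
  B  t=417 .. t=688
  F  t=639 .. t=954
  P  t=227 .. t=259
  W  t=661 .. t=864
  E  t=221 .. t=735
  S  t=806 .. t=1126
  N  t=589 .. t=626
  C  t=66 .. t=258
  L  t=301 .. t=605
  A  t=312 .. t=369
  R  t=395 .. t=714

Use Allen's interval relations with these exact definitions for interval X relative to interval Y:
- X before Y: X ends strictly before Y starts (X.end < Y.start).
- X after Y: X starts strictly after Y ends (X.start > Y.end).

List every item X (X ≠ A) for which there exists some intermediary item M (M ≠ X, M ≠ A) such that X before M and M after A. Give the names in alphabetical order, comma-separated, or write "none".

Target A = [t=312, t=369].
Intermediaries M with M after A: B, F, J, N, R, S, U, W.
Via B — items with X before B: C, P.
Via F — items with X before F: C, L, N, P, V.
Via J — items with X before J: C, L, N, P, V.
Via N — items with X before N: C, P, V.
Via R — items with X before R: C, P.
Via S — items with X before S: B, C, E, J, L, N, P, R, V.
Via U — items with X before U: B, C, E, J, L, N, P, R, V.
Via W — items with X before W: C, L, N, P, V.
Union: B, C, E, J, L, N, P, R, V.

B, C, E, J, L, N, P, R, V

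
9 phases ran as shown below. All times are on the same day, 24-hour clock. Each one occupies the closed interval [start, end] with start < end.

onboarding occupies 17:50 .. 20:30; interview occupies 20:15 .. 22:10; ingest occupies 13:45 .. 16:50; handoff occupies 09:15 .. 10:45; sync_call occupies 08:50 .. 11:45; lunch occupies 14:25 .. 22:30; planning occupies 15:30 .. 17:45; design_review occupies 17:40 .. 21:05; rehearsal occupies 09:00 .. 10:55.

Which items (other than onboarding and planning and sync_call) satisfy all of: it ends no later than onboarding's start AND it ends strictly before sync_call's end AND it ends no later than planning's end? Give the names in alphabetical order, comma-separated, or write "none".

Conditions: its end is no later than onboarding's start (X.end <= 17:50) AND its end is strictly before sync_call's end (X.end < 11:45) AND its end is no later than planning's end (X.end <= 17:45).
design_review: end 21:05 <= 17:50? ✗; end 21:05 < 11:45? ✗; end 21:05 <= 17:45? ✗ → no.
handoff: end 10:45 <= 17:50? ✓; end 10:45 < 11:45? ✓; end 10:45 <= 17:45? ✓ → yes.
ingest: end 16:50 <= 17:50? ✓; end 16:50 < 11:45? ✗; end 16:50 <= 17:45? ✓ → no.
interview: end 22:10 <= 17:50? ✗; end 22:10 < 11:45? ✗; end 22:10 <= 17:45? ✗ → no.
lunch: end 22:30 <= 17:50? ✗; end 22:30 < 11:45? ✗; end 22:30 <= 17:45? ✗ → no.
rehearsal: end 10:55 <= 17:50? ✓; end 10:55 < 11:45? ✓; end 10:55 <= 17:45? ✓ → yes.
Result: handoff, rehearsal.

handoff, rehearsal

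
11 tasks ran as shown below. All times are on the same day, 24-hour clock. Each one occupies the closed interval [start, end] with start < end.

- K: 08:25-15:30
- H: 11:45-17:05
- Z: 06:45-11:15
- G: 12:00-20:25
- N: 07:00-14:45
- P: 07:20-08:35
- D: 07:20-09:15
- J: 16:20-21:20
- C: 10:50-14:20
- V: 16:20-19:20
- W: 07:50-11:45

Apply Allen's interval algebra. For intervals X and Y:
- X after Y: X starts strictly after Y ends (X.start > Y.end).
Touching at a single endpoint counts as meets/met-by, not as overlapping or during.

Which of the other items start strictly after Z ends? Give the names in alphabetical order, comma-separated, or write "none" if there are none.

Target Z = [06:45, 11:15].
C [10:50, 14:20] → overlapped-by → no.
D [07:20, 09:15] → during → no.
G [12:00, 20:25] → after → yes.
H [11:45, 17:05] → after → yes.
J [16:20, 21:20] → after → yes.
K [08:25, 15:30] → overlapped-by → no.
N [07:00, 14:45] → overlapped-by → no.
P [07:20, 08:35] → during → no.
V [16:20, 19:20] → after → yes.
W [07:50, 11:45] → overlapped-by → no.
Result: G, H, J, V.

G, H, J, V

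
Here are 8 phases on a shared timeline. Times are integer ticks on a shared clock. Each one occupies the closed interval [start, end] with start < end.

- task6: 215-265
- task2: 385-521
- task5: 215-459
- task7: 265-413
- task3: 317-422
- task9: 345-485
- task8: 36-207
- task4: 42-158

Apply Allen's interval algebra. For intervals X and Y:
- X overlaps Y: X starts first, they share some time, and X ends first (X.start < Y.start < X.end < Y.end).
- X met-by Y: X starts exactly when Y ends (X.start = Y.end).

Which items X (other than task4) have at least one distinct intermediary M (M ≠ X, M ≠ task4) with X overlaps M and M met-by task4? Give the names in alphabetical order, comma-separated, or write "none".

none

Target task4 = [42, 158].
Intermediaries M with M met-by task4: none.
Union: none.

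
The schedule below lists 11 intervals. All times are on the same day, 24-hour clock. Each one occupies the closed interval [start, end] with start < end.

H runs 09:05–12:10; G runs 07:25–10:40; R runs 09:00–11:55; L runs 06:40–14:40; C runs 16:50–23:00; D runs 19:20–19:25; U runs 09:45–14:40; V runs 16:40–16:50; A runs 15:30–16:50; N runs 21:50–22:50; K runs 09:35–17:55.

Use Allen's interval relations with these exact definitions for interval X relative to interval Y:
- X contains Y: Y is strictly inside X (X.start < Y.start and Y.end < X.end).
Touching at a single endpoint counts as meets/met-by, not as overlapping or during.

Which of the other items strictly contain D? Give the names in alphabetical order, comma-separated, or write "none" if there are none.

C

Target D = [19:20, 19:25].
A [15:30, 16:50] → before → no.
C [16:50, 23:00] → contains → yes.
G [07:25, 10:40] → before → no.
H [09:05, 12:10] → before → no.
K [09:35, 17:55] → before → no.
L [06:40, 14:40] → before → no.
N [21:50, 22:50] → after → no.
R [09:00, 11:55] → before → no.
U [09:45, 14:40] → before → no.
V [16:40, 16:50] → before → no.
Result: C.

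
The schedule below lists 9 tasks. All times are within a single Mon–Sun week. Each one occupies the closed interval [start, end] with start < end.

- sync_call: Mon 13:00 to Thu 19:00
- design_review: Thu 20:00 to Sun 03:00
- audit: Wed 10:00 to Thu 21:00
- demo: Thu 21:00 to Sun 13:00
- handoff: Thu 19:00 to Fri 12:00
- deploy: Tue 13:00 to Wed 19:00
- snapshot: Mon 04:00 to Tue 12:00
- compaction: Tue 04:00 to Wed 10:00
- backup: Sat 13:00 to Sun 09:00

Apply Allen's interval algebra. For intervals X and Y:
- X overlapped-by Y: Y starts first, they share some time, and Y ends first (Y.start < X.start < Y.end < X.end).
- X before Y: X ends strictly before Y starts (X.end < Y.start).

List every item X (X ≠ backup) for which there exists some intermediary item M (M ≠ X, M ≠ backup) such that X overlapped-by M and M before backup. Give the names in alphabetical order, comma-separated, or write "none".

audit, compaction, demo, deploy, design_review, handoff, sync_call

Target backup = [Sat 13:00, Sun 09:00].
Intermediaries M with M before backup: audit, compaction, deploy, handoff, snapshot, sync_call.
Via audit — items with X overlapped-by audit: design_review, handoff.
Via compaction — items with X overlapped-by compaction: deploy.
Via deploy — items with X overlapped-by deploy: audit.
Via handoff — items with X overlapped-by handoff: demo, design_review.
Via snapshot — items with X overlapped-by snapshot: compaction, sync_call.
Via sync_call — items with X overlapped-by sync_call: audit.
Union: audit, compaction, demo, deploy, design_review, handoff, sync_call.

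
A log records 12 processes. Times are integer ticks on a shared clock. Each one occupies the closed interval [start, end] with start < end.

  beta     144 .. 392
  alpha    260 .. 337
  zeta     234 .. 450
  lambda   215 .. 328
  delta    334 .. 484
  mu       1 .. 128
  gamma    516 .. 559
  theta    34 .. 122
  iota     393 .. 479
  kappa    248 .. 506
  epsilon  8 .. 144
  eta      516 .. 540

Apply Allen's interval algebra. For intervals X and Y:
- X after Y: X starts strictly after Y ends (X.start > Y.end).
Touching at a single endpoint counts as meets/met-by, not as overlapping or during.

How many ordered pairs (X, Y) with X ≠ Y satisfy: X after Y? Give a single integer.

44

Checking all 132 ordered pairs for relation 'after'; matching pairs in alphabetical order:
(alpha, epsilon): alpha after epsilon ✓
(alpha, mu): alpha after mu ✓
(alpha, theta): alpha after theta ✓
(beta, mu): beta after mu ✓
(beta, theta): beta after theta ✓
(delta, epsilon): delta after epsilon ✓
(delta, lambda): delta after lambda ✓
(delta, mu): delta after mu ✓
(delta, theta): delta after theta ✓
(eta, alpha): eta after alpha ✓
(eta, beta): eta after beta ✓
(eta, delta): eta after delta ✓
(eta, epsilon): eta after epsilon ✓
(eta, iota): eta after iota ✓
(eta, kappa): eta after kappa ✓
(eta, lambda): eta after lambda ✓
(eta, mu): eta after mu ✓
(eta, theta): eta after theta ✓
(eta, zeta): eta after zeta ✓
(gamma, alpha): gamma after alpha ✓
(gamma, beta): gamma after beta ✓
(gamma, delta): gamma after delta ✓
(gamma, epsilon): gamma after epsilon ✓
(gamma, iota): gamma after iota ✓
... plus 20 further pairs not listed.
Count: 44.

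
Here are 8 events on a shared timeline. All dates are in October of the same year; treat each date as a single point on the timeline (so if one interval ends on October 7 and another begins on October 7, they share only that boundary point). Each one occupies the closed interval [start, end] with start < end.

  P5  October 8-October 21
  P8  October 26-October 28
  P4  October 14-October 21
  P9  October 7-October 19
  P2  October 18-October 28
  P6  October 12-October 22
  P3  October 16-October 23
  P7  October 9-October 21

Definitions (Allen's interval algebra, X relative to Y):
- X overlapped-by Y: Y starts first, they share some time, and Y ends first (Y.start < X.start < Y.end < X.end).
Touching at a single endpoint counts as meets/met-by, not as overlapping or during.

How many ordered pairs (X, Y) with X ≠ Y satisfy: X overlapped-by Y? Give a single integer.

Checking all 56 ordered pairs for relation 'overlapped-by'; matching pairs in alphabetical order:
(P2, P3): P2 overlapped-by P3 ✓
(P2, P4): P2 overlapped-by P4 ✓
(P2, P5): P2 overlapped-by P5 ✓
(P2, P6): P2 overlapped-by P6 ✓
(P2, P7): P2 overlapped-by P7 ✓
(P2, P9): P2 overlapped-by P9 ✓
(P3, P4): P3 overlapped-by P4 ✓
(P3, P5): P3 overlapped-by P5 ✓
(P3, P6): P3 overlapped-by P6 ✓
(P3, P7): P3 overlapped-by P7 ✓
(P3, P9): P3 overlapped-by P9 ✓
(P4, P9): P4 overlapped-by P9 ✓
(P5, P9): P5 overlapped-by P9 ✓
(P6, P5): P6 overlapped-by P5 ✓
(P6, P7): P6 overlapped-by P7 ✓
(P6, P9): P6 overlapped-by P9 ✓
(P7, P9): P7 overlapped-by P9 ✓
Count: 17.

17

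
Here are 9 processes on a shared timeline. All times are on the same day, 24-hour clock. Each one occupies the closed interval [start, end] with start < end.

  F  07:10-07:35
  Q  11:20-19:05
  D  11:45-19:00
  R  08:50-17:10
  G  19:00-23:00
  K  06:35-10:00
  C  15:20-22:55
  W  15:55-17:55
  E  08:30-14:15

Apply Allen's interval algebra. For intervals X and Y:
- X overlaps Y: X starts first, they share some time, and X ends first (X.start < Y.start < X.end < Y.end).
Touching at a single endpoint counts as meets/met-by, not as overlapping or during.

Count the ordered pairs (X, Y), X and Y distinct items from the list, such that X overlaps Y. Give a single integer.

13

Checking all 72 ordered pairs for relation 'overlaps'; matching pairs in alphabetical order:
(C, G): C overlaps G ✓
(D, C): D overlaps C ✓
(E, D): E overlaps D ✓
(E, Q): E overlaps Q ✓
(E, R): E overlaps R ✓
(K, E): K overlaps E ✓
(K, R): K overlaps R ✓
(Q, C): Q overlaps C ✓
(Q, G): Q overlaps G ✓
(R, C): R overlaps C ✓
(R, D): R overlaps D ✓
(R, Q): R overlaps Q ✓
(R, W): R overlaps W ✓
Count: 13.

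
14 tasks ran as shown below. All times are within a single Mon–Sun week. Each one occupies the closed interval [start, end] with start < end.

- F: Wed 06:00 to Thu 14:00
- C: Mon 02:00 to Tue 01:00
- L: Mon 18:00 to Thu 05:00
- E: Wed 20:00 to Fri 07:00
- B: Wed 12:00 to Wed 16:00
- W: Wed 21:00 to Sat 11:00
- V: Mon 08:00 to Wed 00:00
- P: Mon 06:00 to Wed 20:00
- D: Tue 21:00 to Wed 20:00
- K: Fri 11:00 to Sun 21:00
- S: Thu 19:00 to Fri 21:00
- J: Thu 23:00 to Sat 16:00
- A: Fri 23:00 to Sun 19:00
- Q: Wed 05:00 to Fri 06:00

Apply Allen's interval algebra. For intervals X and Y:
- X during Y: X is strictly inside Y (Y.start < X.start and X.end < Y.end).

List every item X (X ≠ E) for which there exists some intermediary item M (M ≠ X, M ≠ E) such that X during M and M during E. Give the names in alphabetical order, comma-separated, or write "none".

none

Target E = [Wed 20:00, Fri 07:00].
Intermediaries M with M during E: none.
Union: none.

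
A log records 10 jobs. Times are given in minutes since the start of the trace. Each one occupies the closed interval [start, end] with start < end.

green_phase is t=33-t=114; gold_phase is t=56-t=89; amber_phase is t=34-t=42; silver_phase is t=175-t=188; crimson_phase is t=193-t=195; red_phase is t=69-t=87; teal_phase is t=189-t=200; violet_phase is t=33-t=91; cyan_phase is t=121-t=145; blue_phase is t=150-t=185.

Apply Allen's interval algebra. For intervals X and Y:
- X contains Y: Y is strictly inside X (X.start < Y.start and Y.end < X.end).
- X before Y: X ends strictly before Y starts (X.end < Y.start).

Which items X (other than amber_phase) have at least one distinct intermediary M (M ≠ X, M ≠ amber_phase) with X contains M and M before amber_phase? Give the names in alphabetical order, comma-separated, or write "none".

none

Target amber_phase = [t=34, t=42].
Intermediaries M with M before amber_phase: none.
Union: none.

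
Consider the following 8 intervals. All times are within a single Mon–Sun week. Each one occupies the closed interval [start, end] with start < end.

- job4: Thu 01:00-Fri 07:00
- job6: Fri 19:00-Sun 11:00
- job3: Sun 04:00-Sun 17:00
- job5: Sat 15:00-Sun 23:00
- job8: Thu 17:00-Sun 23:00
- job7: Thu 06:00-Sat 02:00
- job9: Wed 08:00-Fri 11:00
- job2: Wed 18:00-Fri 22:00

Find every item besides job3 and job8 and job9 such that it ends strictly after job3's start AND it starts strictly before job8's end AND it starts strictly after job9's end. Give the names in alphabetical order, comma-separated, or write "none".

job5, job6

Conditions: its end is strictly after job3's start (X.end > Sun 04:00) AND its start is strictly before job8's end (X.start < Sun 23:00) AND its start is strictly after job9's end (X.start > Fri 11:00).
job2: end Fri 22:00 > Sun 04:00? ✗; start Wed 18:00 < Sun 23:00? ✓; start Wed 18:00 > Fri 11:00? ✗ → no.
job4: end Fri 07:00 > Sun 04:00? ✗; start Thu 01:00 < Sun 23:00? ✓; start Thu 01:00 > Fri 11:00? ✗ → no.
job5: end Sun 23:00 > Sun 04:00? ✓; start Sat 15:00 < Sun 23:00? ✓; start Sat 15:00 > Fri 11:00? ✓ → yes.
job6: end Sun 11:00 > Sun 04:00? ✓; start Fri 19:00 < Sun 23:00? ✓; start Fri 19:00 > Fri 11:00? ✓ → yes.
job7: end Sat 02:00 > Sun 04:00? ✗; start Thu 06:00 < Sun 23:00? ✓; start Thu 06:00 > Fri 11:00? ✗ → no.
Result: job5, job6.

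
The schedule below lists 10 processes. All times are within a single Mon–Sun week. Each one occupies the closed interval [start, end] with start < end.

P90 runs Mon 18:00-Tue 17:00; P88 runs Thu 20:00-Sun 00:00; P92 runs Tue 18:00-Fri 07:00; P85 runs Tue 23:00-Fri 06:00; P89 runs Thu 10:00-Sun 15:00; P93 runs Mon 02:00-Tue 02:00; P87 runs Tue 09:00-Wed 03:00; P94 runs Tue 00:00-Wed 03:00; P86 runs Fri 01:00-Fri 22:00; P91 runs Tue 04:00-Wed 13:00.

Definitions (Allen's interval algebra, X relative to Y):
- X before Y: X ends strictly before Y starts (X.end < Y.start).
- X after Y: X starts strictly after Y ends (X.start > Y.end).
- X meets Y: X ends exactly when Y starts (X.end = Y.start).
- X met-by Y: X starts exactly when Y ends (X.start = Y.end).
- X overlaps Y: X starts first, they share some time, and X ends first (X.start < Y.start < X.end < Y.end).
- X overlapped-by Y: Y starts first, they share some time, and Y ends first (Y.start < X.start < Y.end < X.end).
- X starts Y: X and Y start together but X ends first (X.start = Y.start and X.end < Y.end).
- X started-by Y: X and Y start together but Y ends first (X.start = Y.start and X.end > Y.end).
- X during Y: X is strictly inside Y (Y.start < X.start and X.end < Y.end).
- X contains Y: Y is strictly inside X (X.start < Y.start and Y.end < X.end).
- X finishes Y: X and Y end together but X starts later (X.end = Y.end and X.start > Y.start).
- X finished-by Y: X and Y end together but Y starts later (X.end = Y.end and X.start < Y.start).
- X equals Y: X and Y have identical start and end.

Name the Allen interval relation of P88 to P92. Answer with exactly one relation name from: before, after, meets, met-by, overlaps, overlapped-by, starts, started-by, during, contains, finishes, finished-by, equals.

overlapped-by

P88 = [Thu 20:00, Sun 00:00]; P92 = [Tue 18:00, Fri 07:00].
Compare endpoints: P88.start > P92.start, P88.start < P92.end, P88.end > P92.start, P88.end > P92.end.
That pattern is 'overlapped-by'.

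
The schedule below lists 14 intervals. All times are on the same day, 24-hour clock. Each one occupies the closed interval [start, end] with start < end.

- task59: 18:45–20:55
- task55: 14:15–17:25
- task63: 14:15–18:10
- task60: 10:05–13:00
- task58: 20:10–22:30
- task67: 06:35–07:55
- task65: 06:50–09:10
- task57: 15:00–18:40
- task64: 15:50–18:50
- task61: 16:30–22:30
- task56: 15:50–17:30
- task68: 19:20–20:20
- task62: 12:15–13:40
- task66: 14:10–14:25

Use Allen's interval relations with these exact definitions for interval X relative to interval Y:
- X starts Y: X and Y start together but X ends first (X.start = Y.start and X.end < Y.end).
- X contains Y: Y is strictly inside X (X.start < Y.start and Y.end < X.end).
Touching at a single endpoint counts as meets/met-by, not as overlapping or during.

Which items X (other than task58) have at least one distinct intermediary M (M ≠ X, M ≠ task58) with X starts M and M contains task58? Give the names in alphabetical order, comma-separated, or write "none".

Target task58 = [20:10, 22:30].
Intermediaries M with M contains task58: none.
Union: none.

none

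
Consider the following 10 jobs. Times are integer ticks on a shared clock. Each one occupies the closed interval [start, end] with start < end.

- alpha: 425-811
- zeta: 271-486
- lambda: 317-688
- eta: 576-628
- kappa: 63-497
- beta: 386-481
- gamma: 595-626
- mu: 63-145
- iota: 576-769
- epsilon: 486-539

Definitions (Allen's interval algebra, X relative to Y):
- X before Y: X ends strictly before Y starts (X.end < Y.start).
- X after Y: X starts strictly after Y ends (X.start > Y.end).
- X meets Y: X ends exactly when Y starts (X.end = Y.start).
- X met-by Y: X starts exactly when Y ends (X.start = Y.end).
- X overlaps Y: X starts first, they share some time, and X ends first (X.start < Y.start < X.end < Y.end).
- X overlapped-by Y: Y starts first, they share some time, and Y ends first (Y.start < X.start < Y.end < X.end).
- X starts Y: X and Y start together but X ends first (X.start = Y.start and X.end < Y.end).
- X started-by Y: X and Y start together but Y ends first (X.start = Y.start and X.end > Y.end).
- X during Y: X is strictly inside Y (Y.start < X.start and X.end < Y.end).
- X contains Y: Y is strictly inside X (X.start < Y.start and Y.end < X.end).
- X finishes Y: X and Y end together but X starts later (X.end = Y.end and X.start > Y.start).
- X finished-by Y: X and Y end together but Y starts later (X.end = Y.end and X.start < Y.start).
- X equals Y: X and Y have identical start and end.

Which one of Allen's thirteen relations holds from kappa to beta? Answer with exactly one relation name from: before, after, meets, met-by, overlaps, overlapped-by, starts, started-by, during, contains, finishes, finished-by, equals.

kappa = [63, 497]; beta = [386, 481].
Compare endpoints: kappa.start < beta.start, kappa.start < beta.end, kappa.end > beta.start, kappa.end > beta.end.
That pattern is 'contains'.

contains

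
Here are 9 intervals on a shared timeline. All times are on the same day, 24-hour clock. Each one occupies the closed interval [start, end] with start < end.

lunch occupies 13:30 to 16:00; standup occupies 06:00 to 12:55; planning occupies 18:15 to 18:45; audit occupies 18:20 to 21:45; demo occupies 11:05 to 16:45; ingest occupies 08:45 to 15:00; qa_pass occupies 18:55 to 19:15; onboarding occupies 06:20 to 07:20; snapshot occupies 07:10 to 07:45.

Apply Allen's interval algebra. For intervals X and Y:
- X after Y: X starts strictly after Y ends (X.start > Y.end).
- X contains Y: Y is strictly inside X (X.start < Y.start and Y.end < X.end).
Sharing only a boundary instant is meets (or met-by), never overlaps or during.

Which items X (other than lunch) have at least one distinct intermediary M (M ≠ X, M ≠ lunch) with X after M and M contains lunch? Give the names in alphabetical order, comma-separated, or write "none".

audit, planning, qa_pass

Target lunch = [13:30, 16:00].
Intermediaries M with M contains lunch: demo.
Via demo — items with X after demo: audit, planning, qa_pass.
Union: audit, planning, qa_pass.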